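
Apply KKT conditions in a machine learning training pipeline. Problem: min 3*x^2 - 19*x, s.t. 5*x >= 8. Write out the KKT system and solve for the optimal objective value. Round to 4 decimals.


Step 1: Try lambda = 0 (constraint inactive).
Stationarity: 2*3*x - 19 = 0
x* = 19/(2*3) = 19/6 = 3.1667 (rounded; the exact value 19/6 is used below)
Check constraint: 5*3.1667 = 15.8335 >= 8 -- satisfied.
Step 2: Compute optimal value.
f(x*) = 3*(19/6)^2 - 19*(19/6) = -30.0833


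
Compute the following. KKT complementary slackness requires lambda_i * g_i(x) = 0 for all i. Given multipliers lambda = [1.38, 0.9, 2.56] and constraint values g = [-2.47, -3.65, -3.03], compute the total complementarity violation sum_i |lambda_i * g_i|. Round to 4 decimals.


KKT complementary slackness check:
lambda_1 * g_1 = 1.38 * -2.47 = -3.4086
lambda_2 * g_2 = 0.9 * -3.65 = -3.285
lambda_3 * g_3 = 2.56 * -3.03 = -7.7568
Total violation = 3.4086 + 3.285 + 7.7568 = 14.4504


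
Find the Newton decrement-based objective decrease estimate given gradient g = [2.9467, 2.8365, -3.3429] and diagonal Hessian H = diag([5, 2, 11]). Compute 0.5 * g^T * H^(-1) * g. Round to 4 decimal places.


Step 1: H is diagonal, so H^(-1) * g = [0.5893, 1.4183, -0.3039].
Step 2: g^T H^(-1) g = sum_i g_i^2 / H_ii
  = (2.9467)^2/5 + (2.8365)^2/2 + (-3.3429)^2/11
  = 1.7366 + 4.0229 + 1.0159 = 6.7754
Step 3: Objective decrease = 0.5 * g^T H^(-1) g = 3.3877


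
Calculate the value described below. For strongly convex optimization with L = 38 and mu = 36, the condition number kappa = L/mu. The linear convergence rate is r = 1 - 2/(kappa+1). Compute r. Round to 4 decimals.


Step 1: Compute the condition number.
kappa = L/mu = 38/36 = 1.0556
Step 2: Compute the convergence rate.
r = 1 - 2/(kappa + 1) = 1 - 2*mu/(L + mu) = (L - mu)/(L + mu) = 2/74 = 0.027


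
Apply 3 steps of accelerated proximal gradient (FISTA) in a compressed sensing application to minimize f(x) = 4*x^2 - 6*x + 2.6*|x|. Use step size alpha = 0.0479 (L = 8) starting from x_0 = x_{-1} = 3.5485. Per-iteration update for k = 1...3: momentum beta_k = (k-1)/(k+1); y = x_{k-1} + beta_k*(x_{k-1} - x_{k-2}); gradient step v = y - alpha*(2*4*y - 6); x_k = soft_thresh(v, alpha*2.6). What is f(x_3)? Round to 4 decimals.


FISTA on f(x) = 4*x^2 - 6*x + 2.6*|x|
L = 8, alpha = 0.0479
Iteration 1: beta = 0.0, y = 3.5485 + 0.0*(3.5485 - 3.5485) = 3.5485
  grad(y) = 22.388, v = y - alpha*grad = 2.4761
  prox(v) = soft_thresh(2.4761, 0.1245) = 2.3516
Iteration 2: beta = 0.3333, y = 2.3516 + 0.3333*(2.3516 - 3.5485) = 1.9526
  grad(y) = 9.6208, v = y - alpha*grad = 1.4918
  prox(v) = soft_thresh(1.4918, 0.1245) = 1.3672
Iteration 3: beta = 0.5, y = 1.3672 + 0.5*(1.3672 - 2.3516) = 0.875
  grad(y) = 1.0004, v = y - alpha*grad = 0.8271
  prox(v) = soft_thresh(0.8271, 0.1245) = 0.7026
f(x_3) = 4*0.7026^2 - 6*0.7026 + 2.6*|0.7026| = -0.4143


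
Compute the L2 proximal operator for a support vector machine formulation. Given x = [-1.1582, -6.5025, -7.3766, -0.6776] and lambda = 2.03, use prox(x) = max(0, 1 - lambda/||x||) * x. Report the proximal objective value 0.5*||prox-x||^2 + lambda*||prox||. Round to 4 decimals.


Step 1: Compute ||x||.
||x|| = 9.9246
Step 2: Compute scaling factor.
scale = max(0, 1 - 2.03/9.9246) = 0.7955
Step 3: prox(x) = [-0.9213, -5.1725, -5.8678, -0.539]
||prox(x)|| = 7.8946
Step 4: Proximal objective.
0.5*||prox-x||^2 = 2.0605
lambda*||prox|| = 16.026
Total = 18.0864


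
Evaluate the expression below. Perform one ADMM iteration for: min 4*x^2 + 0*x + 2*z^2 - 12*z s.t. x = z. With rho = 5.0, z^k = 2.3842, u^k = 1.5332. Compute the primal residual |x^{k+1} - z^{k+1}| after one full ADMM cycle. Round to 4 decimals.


ADMM iteration with rho = 5.0, z^k = 2.3842, u^k = 1.5332
Step 1: x-update.
Minimize 4*x^2 + 0*x + (5.0/2)*(x - 2.3842 + 1.5332)^2
FOC: (2*4 + 5.0)*x = 0 + 5.0*(2.3842 - 1.5332)
x^{k+1} = 0.3273
Step 2: z-update.
Minimize 2*z^2 - 12*z + (5.0/2)*(0.3273 - z + 1.5332)^2
FOC: (2*2 + 5.0)*z = 12 + 5.0*(0.3273 + 1.5332)
z^{k+1} = 2.3669
Step 3: u-update.
u^{k+1} = 1.5332 + 0.3273 - 2.3669 = -0.5064
Step 4: Primal residual = |0.3273 - 2.3669| = 2.0396


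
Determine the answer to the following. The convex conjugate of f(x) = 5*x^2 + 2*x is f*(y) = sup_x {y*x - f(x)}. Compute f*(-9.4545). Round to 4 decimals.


f*(y) = sup_x {y*x - a*x^2 - b*x} = sup_x {(y-b)*x - a*x^2}
FOC: (y - b) - 2a*x = 0 => x* = (y - b)/(2a)
x* = (-9.4545 - 2)/(2*5) = -1.1455
f*(-9.4545) = (y-b)^2/(4a) = (-9.4545 - 2)^2/(4*5)
= 131.2056/20 = 6.5603


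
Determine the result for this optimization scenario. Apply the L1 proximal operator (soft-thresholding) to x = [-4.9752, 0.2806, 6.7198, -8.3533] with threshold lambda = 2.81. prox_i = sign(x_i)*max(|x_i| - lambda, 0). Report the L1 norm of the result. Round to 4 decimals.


Soft-thresholding with lambda = 2.81:
prox(-4.9752) = sign(-4.9752)*max(|-4.9752| - 2.81, 0) = -2.1652
prox(0.2806) = sign(0.2806)*max(|0.2806| - 2.81, 0) = 0.0
prox(6.7198) = sign(6.7198)*max(|6.7198| - 2.81, 0) = 3.9098
prox(-8.3533) = sign(-8.3533)*max(|-8.3533| - 2.81, 0) = -5.5433
prox(x) = [-2.1652, 0.0, 3.9098, -5.5433]
||prox(x)||_1 = 2.1652 + 0.0 + 3.9098 + 5.5433 = 11.6183


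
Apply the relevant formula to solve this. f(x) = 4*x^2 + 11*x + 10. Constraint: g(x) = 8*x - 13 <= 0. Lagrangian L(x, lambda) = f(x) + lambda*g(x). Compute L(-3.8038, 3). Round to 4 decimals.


Step 1: Evaluate f(x).
f(-3.8038) = 4*(-3.8038)^2 + 11*(-3.8038) + 10 = 26.0338
Step 2: Evaluate g(x).
g(-3.8038) = 8*-3.8038 - 13 = -43.4304
Step 3: Compute Lagrangian.
L = 26.0338 + 3*-43.4304 = -104.2574


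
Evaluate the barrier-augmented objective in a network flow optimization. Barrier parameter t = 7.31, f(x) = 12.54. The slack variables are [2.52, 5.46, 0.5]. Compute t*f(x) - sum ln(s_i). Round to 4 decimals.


Step 1: Compute log-barrier.
ln values: [0.9243, 1.6974, -0.6931]
phi = -(0.9243 + 1.6974 - 0.6931) = -1.9286
Step 2: Compute augmented objective.
t*f(x) = 7.31*12.54 = 91.6674
Total = 91.6674 - 1.9286 = 89.7388


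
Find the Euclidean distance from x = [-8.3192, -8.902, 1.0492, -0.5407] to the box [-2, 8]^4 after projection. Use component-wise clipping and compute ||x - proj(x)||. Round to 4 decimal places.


Project each component onto [-2, 8].
clip(-8.3192) = -2.0, clip(-8.902) = -2.0, clip(1.0492) = 1.0492, clip(-0.5407) = -0.5407
Projection = [-2.0, -2.0, 1.0492, -0.5407]
Squared diffs: [39.9323, 47.6376, 0.0, 0.0]
Distance = sqrt(87.5699) = 9.3579


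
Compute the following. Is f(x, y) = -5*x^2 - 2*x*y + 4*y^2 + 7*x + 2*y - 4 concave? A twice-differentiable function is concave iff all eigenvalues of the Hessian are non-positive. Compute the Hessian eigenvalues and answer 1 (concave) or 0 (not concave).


The Hessian of f(x,y) = -5*x^2 - 2*x*y + 4*y^2 + 7*x + 2*y - 4 is:
H = [[-10, -2], [-2, 8]]
Trace = -10 + 8 = -2
Determinant = -10*8 - (-2)^2 = -84
Discriminant = (-2)^2 - 4*-84 = 340.0
Eigenvalues: lambda_1 = -10.2195, lambda_2 = 8.2195
The function is not concave.

0


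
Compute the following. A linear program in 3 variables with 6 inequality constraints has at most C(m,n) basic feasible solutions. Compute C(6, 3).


Each vertex corresponds to some choice of n active constraints out of m, so the number of vertices is at most C(m, n) = m! / (n!(m-n)!).
m = 6, n = 3
Numerator: 6 * 5 * 4
Denominator: 3! = 6
C(6, 3) = 20


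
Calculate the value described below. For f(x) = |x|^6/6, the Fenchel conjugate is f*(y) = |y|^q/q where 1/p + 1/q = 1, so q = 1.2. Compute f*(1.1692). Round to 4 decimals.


The conjugate exponent q satisfies 1/p + 1/q = 1.
p = 6, so q = 6/(6 - 1) = 1.2
|y|^q = 1.1692^1.2 = 1.2063
f*(1.1692) = 1.2063 / 1.2 = 1.0053


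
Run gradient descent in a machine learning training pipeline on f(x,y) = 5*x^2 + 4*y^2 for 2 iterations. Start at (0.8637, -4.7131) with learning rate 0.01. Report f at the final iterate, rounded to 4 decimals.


Gradient descent on f(x,y) = 5*x^2 + 4*y^2.
Starting point: (0.8637, -4.7131), alpha = 0.01
Step 1: grad_x = 2*5*0.8637 = 8.637, grad_y = 2*4*-4.7131 = -37.7048
  x_1 = 0.8637 - 0.01*8.637 = 0.7773
  y_1 = -4.7131 - 0.01*-37.7048 = -4.3361
Step 2: grad_x = 2*5*0.7773 = 7.7733, grad_y = 2*4*-4.3361 = -34.6884
  x_2 = 0.7773 - 0.01*7.7733 = 0.6996
  y_2 = -4.3361 - 0.01*-34.6884 = -3.9892
f(0.6996, -3.9892) = 5*0.6996^2 + 4*(-3.9892)^2 = 66.101


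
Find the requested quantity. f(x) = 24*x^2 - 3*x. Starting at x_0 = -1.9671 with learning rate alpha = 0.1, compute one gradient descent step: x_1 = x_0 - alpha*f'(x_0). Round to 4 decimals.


We compute the gradient at x_0 and apply the update.
f'(x) = 48*x - 3
f'(-1.9671) = 48*-1.9671 - 3 = -97.4208
x_1 = -1.9671 - 0.1*-97.4208 = 7.775


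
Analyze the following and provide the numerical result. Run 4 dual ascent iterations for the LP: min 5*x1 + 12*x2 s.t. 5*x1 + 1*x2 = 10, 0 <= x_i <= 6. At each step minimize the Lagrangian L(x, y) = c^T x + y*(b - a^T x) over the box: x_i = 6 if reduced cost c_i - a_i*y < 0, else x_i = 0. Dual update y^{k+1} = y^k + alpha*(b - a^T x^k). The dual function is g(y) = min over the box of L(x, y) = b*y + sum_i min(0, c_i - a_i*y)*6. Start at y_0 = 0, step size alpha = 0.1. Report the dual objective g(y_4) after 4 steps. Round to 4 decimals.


Dual ascent for LP: min 5*x1 + 12*x2, 5*x1 + 1*x2 = 10, 0 <= x_i <= 6
Step 1: y^k = 0.0, reduced costs: (5.0, 12.0)
  x^k = (0.0, 0.0), subgradient = b - a^T x = 10.0
  y^{k+1} = 0.0 + 0.1*10.0 = 1.0
Step 2: y^k = 1.0, reduced costs: (0.0, 11.0)
  x^k = (0.0, 0.0), subgradient = b - a^T x = 10.0
  y^{k+1} = 1.0 + 0.1*10.0 = 2.0
Step 3: y^k = 2.0, reduced costs: (-5.0, 10.0)
  x^k = (6.0, 0.0), subgradient = b - a^T x = -20.0
  y^{k+1} = 2.0 + 0.1*-20.0 = 0.0
Step 4: y^k = 0.0, reduced costs: (5.0, 12.0)
  x^k = (0.0, 0.0), subgradient = b - a^T x = 10.0
  y^{k+1} = 0.0 + 0.1*10.0 = 1.0
Dual objective at y_4 = 1.0: reduced costs (0.0, 11.0), box minimizer x = (0.0, 0.0)
g(y_4) = b*y + (c1 - a1*y)*x1 + (c2 - a2*y)*x2 = 10*1.0 + 0.0*0.0 + 11.0*0.0 = 10.0 + 0.0 + 0.0 = 10.0


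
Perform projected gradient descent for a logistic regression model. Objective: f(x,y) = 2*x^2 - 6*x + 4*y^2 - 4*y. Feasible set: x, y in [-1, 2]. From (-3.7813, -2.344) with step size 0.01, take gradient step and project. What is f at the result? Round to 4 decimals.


Step 1: Compute gradient at (-3.7813, -2.344).
grad_x = 2*2*-3.7813 - 6 = -21.1252
grad_y = 2*4*-2.344 - 4 = -22.752
Step 2: Gradient step.
x_raw = -3.7813 - 0.01*-21.1252 = -3.57
y_raw = -2.344 - 0.01*-22.752 = -2.1165
Step 3: Project onto [-1, 2].
x_proj = clip(-3.57) = -1.0
y_proj = clip(-2.1165) = -1.0
Step 4: Evaluate f.
f(-1.0, -1.0) = 16.0


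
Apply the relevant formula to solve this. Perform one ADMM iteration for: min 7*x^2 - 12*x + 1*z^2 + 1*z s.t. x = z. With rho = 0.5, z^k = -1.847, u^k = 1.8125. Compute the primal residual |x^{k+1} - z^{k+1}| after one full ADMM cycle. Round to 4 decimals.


ADMM iteration with rho = 0.5, z^k = -1.847, u^k = 1.8125
Step 1: x-update.
Minimize 7*x^2 - 12*x + (0.5/2)*(x + 1.847 + 1.8125)^2
FOC: (2*7 + 0.5)*x = 12 + 0.5*(-1.847 - 1.8125)
x^{k+1} = 0.7014
Step 2: z-update.
Minimize 1*z^2 + 1*z + (0.5/2)*(0.7014 - z + 1.8125)^2
FOC: (2*1 + 0.5)*z = -1 + 0.5*(0.7014 + 1.8125)
z^{k+1} = 0.1028
Step 3: u-update.
u^{k+1} = 1.8125 + 0.7014 - 0.1028 = 2.4111
Step 4: Primal residual = |0.7014 - 0.1028| = 0.5986


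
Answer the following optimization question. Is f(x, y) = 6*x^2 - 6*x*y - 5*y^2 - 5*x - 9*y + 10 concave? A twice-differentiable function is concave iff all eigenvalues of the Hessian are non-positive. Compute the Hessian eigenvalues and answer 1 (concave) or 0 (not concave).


The Hessian of f(x,y) = 6*x^2 - 6*x*y - 5*y^2 - 5*x - 9*y + 10 is:
H = [[12, -6], [-6, -10]]
Trace = 12 - 10 = 2
Determinant = 12*-10 - (-6)^2 = -156
Discriminant = (2)^2 - 4*-156 = 628.0
Eigenvalues: lambda_1 = -11.53, lambda_2 = 13.53
The function is not concave.

0


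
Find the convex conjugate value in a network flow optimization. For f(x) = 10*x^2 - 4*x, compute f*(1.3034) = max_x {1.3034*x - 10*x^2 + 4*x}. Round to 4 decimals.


f*(y) = sup_x {y*x - a*x^2 - b*x} = sup_x {(y-b)*x - a*x^2}
FOC: (y - b) - 2a*x = 0 => x* = (y - b)/(2a)
x* = (1.3034 + 4)/(2*10) = 0.2652
f*(1.3034) = (y-b)^2/(4a) = (1.3034 + 4)^2/(4*10)
= 28.1261/40 = 0.7032


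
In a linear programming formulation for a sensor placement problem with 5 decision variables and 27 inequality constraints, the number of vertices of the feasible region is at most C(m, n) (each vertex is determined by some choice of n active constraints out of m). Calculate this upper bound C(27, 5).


Each vertex corresponds to some choice of n active constraints out of m, so the number of vertices is at most C(m, n) = m! / (n!(m-n)!).
m = 27, n = 5
Numerator: 27 * 26 * 25 * 24 * 23
Denominator: 5! = 120
C(27, 5) = 80730


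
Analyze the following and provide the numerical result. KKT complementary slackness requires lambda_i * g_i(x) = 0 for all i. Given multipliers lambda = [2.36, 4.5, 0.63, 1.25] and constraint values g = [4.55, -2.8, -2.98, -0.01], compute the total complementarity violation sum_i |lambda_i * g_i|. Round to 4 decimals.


KKT complementary slackness check:
lambda_1 * g_1 = 2.36 * 4.55 = 10.738
lambda_2 * g_2 = 4.5 * -2.8 = -12.6
lambda_3 * g_3 = 0.63 * -2.98 = -1.8774
lambda_4 * g_4 = 1.25 * -0.01 = -0.0125
Total violation = 10.738 + 12.6 + 1.8774 + 0.0125 = 25.2279


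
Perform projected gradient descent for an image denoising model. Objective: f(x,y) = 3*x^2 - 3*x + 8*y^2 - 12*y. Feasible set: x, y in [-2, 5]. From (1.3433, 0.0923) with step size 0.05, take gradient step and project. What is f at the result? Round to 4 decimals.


Step 1: Compute gradient at (1.3433, 0.0923).
grad_x = 2*3*1.3433 - 3 = 5.0598
grad_y = 2*8*0.0923 - 12 = -10.5232
Step 2: Gradient step.
x_raw = 1.3433 - 0.05*5.0598 = 1.0903
y_raw = 0.0923 - 0.05*-10.5232 = 0.6185
Step 3: Project onto [-2, 5].
x_proj = clip(1.0903) = 1.0903
y_proj = clip(0.6185) = 0.6185
Step 4: Evaluate f.
f(1.0903, 0.6185) = -4.0662


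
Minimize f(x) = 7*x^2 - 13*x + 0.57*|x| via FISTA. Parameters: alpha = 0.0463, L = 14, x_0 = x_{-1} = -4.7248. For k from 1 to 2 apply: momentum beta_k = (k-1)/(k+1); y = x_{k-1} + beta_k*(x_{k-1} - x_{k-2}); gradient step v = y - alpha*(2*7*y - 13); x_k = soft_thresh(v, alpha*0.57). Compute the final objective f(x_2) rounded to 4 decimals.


FISTA on f(x) = 7*x^2 - 13*x + 0.57*|x|
L = 14, alpha = 0.0463
Iteration 1: beta = 0.0, y = -4.7248 + 0.0*(-4.7248 + 4.7248) = -4.7248
  grad(y) = -79.1472, v = y - alpha*grad = -1.0603
  prox(v) = soft_thresh(-1.0603, 0.0264) = -1.0339
Iteration 2: beta = 0.3333, y = -1.0339 + 0.3333*(-1.0339 + 4.7248) = 0.1964
  grad(y) = -10.2503, v = y - alpha*grad = 0.671
  prox(v) = soft_thresh(0.671, 0.0264) = 0.6446
f(x_2) = 7*0.6446^2 - 13*0.6446 + 0.57*|0.6446| = -5.1038


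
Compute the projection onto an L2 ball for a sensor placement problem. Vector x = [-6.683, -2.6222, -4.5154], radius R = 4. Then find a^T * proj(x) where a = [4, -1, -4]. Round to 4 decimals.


Step 1: Compute ||x|| (intermediates to 6 decimals).
||x|| = sqrt((-6.683)^2 + (-2.6222)^2 + (-4.5154)^2) = 8.480994
Step 2: Project.
Since ||x|| > R, scale = R/||x|| = 4/8.480994 = 0.471643, proj(x) = scale * x
proj(x) = [-3.15199, -1.236742, -2.129657]
Step 3: Dot product.
a^T * proj(x) = 4*(-3.15199) - 1*(-1.236742) - 4*(-2.129657) = -2.8526


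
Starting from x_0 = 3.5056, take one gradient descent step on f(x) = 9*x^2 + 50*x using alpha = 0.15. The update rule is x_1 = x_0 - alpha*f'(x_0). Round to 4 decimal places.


We compute the gradient at x_0 and apply the update.
f'(x) = 18*x + 50
f'(3.5056) = 18*3.5056 + 50 = 113.1008
x_1 = 3.5056 - 0.15*113.1008 = -13.4595


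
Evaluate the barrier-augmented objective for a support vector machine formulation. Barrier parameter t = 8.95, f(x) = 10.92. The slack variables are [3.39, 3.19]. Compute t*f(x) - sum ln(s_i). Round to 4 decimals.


Step 1: Compute log-barrier.
ln values: [1.2208, 1.16]
phi = -(1.2208 + 1.16) = -2.3809
Step 2: Compute augmented objective.
t*f(x) = 8.95*10.92 = 97.734
Total = 97.734 - 2.3809 = 95.3531


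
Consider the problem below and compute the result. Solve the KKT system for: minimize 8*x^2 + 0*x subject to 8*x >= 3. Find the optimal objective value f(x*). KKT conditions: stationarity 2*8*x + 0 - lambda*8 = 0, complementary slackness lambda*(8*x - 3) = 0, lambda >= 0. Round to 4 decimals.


Step 1: Try lambda = 0 (constraint inactive).
x_unc = 0/(2*8) = 0.0
Check: 8*0.0 = 0.0 < 3 -- violated!
Step 2: Constraint must be active: 8*x = 3
x* = 3/8 = 0.375
lambda = (2*8*0.375 + 0)/8 = 0.75
Step 3: Compute optimal value.
f(x*) = 8*0.375^2 + 0*0.375 = 1.125


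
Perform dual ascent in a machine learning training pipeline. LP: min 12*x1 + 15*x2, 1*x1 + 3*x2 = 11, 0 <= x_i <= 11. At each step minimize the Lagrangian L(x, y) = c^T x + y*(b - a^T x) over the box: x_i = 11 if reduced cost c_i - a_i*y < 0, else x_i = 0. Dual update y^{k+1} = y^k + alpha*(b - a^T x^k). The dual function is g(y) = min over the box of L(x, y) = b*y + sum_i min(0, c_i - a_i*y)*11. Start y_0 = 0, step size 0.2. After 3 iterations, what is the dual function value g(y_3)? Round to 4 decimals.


Dual ascent for LP: min 12*x1 + 15*x2, 1*x1 + 3*x2 = 11, 0 <= x_i <= 11
Step 1: y^k = 0.0, reduced costs: (12.0, 15.0)
  x^k = (0.0, 0.0), subgradient = b - a^T x = 11.0
  y^{k+1} = 0.0 + 0.2*11.0 = 2.2
Step 2: y^k = 2.2, reduced costs: (9.8, 8.4)
  x^k = (0.0, 0.0), subgradient = b - a^T x = 11.0
  y^{k+1} = 2.2 + 0.2*11.0 = 4.4
Step 3: y^k = 4.4, reduced costs: (7.6, 1.8)
  x^k = (0.0, 0.0), subgradient = b - a^T x = 11.0
  y^{k+1} = 4.4 + 0.2*11.0 = 6.6
Dual objective at y_3 = 6.6: reduced costs (5.4, -4.8), box minimizer x = (0.0, 11.0)
g(y_3) = b*y + (c1 - a1*y)*x1 + (c2 - a2*y)*x2 = 11*6.6 + 5.4*0.0 + (-4.8)*11.0 = 72.6 + 0.0 - 52.8 = 19.8


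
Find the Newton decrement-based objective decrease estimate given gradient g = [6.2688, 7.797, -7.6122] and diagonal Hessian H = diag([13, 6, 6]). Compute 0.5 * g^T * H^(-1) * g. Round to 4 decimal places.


Step 1: H is diagonal, so H^(-1) * g = [0.4822, 1.2995, -1.2687].
Step 2: g^T H^(-1) g = sum_i g_i^2 / H_ii
  = (6.2688)^2/13 + (7.797)^2/6 + (-7.6122)^2/6
  = 3.0229 + 10.1322 + 9.6576 = 22.8127
Step 3: Objective decrease = 0.5 * g^T H^(-1) g = 11.4064


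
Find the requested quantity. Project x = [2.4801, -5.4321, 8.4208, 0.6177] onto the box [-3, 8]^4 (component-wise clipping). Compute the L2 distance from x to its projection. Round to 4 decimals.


Project each component onto [-3, 8].
clip(2.4801) = 2.4801, clip(-5.4321) = -3.0, clip(8.4208) = 8.0, clip(0.6177) = 0.6177
Projection = [2.4801, -3.0, 8.0, 0.6177]
Squared diffs: [0.0, 5.9151, 0.1771, 0.0]
Distance = sqrt(6.0922) = 2.4682


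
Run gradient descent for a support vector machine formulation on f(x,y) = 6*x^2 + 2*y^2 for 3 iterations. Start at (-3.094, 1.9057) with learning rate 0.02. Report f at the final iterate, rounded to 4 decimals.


Gradient descent on f(x,y) = 6*x^2 + 2*y^2.
Starting point: (-3.094, 1.9057), alpha = 0.02
Step 1: grad_x = 2*6*-3.094 = -37.128, grad_y = 2*2*1.9057 = 7.6228
  x_1 = -3.094 - 0.02*-37.128 = -2.3514
  y_1 = 1.9057 - 0.02*7.6228 = 1.7532
Step 2: grad_x = 2*6*-2.3514 = -28.2173, grad_y = 2*2*1.7532 = 7.013
  x_2 = -2.3514 - 0.02*-28.2173 = -1.7871
  y_2 = 1.7532 - 0.02*7.013 = 1.613
Step 3: grad_x = 2*6*-1.7871 = -21.4451, grad_y = 2*2*1.613 = 6.4519
  x_3 = -1.7871 - 0.02*-21.4451 = -1.3582
  y_3 = 1.613 - 0.02*6.4519 = 1.4839
f(-1.3582, 1.4839) = 6*(-1.3582)^2 + 2*1.4839^2 = 15.4723


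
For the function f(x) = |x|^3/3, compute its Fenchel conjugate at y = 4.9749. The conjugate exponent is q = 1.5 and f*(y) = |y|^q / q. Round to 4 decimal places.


The conjugate exponent q satisfies 1/p + 1/q = 1.
p = 3, so q = 3/(3 - 1) = 1.5
|y|^q = 4.9749^1.5 = 11.0963
f*(4.9749) = 11.0963 / 1.5 = 7.3975


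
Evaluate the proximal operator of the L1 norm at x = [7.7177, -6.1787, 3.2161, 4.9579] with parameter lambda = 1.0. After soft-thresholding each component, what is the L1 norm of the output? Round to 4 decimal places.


Soft-thresholding with lambda = 1.0:
prox(7.7177) = sign(7.7177)*max(|7.7177| - 1.0, 0) = 6.7177
prox(-6.1787) = sign(-6.1787)*max(|-6.1787| - 1.0, 0) = -5.1787
prox(3.2161) = sign(3.2161)*max(|3.2161| - 1.0, 0) = 2.2161
prox(4.9579) = sign(4.9579)*max(|4.9579| - 1.0, 0) = 3.9579
prox(x) = [6.7177, -5.1787, 2.2161, 3.9579]
||prox(x)||_1 = 6.7177 + 5.1787 + 2.2161 + 3.9579 = 18.0704


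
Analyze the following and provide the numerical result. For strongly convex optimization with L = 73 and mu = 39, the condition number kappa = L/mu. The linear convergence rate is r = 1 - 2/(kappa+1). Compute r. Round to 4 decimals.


Step 1: Compute the condition number.
kappa = L/mu = 73/39 = 1.8718
Step 2: Compute the convergence rate.
r = 1 - 2/(kappa + 1) = 1 - 2*mu/(L + mu) = (L - mu)/(L + mu) = 34/112 = 0.3036


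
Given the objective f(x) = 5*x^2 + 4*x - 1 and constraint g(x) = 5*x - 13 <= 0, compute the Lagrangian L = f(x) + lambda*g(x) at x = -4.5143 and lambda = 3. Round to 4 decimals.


Step 1: Evaluate f(x).
f(-4.5143) = 5*(-4.5143)^2 + 4*(-4.5143) - 1 = 82.8373
Step 2: Evaluate g(x).
g(-4.5143) = 5*-4.5143 - 13 = -35.5715
Step 3: Compute Lagrangian.
L = 82.8373 + 3*-35.5715 = -23.8772


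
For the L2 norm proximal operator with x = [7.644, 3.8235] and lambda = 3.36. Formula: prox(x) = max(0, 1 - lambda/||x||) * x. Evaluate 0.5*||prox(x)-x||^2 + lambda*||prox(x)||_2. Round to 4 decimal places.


Step 1: Compute ||x||.
||x|| = 8.5469
Step 2: Compute scaling factor.
scale = max(0, 1 - 3.36/8.5469) = 0.6069
Step 3: prox(x) = [4.639, 2.3204]
||prox(x)|| = 5.1869
Step 4: Proximal objective.
0.5*||prox-x||^2 = 5.6448
lambda*||prox|| = 17.428
Total = 23.0729


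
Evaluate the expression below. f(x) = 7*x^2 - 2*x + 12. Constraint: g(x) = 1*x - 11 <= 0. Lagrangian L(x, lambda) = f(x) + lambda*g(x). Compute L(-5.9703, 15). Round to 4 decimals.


Step 1: Evaluate f(x).
f(-5.9703) = 7*(-5.9703)^2 - 2*(-5.9703) + 12 = 273.452
Step 2: Evaluate g(x).
g(-5.9703) = 1*-5.9703 - 11 = -16.9703
Step 3: Compute Lagrangian.
L = 273.452 + 15*-16.9703 = 18.8975


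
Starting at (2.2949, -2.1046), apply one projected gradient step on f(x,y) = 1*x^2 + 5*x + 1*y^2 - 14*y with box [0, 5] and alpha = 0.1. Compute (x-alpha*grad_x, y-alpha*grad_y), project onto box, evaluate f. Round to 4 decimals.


Step 1: Compute gradient at (2.2949, -2.1046).
grad_x = 2*1*2.2949 + 5 = 9.5898
grad_y = 2*1*-2.1046 - 14 = -18.2092
Step 2: Gradient step.
x_raw = 2.2949 - 0.1*9.5898 = 1.3359
y_raw = -2.1046 - 0.1*-18.2092 = -0.2837
Step 3: Project onto [0, 5].
x_proj = clip(1.3359) = 1.3359
y_proj = clip(-0.2837) = 0.0
Step 4: Evaluate f.
f(1.3359, 0.0) = 8.4643


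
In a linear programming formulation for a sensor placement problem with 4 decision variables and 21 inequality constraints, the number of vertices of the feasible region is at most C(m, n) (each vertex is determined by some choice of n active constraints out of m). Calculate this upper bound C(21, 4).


Each vertex corresponds to some choice of n active constraints out of m, so the number of vertices is at most C(m, n) = m! / (n!(m-n)!).
m = 21, n = 4
Numerator: 21 * 20 * 19 * 18
Denominator: 4! = 24
C(21, 4) = 5985


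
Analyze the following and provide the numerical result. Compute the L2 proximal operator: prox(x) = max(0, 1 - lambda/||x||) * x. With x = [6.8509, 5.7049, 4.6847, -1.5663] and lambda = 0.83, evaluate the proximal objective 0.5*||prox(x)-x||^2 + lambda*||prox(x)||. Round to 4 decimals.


Step 1: Compute ||x||.
||x|| = 10.1922
Step 2: Compute scaling factor.
scale = max(0, 1 - 0.83/10.1922) = 0.9186
Step 3: prox(x) = [6.293, 5.2403, 4.3032, -1.4387]
||prox(x)|| = 9.3622
Step 4: Proximal objective.
0.5*||prox-x||^2 = 0.3445
lambda*||prox|| = 7.7706
Total = 8.1151


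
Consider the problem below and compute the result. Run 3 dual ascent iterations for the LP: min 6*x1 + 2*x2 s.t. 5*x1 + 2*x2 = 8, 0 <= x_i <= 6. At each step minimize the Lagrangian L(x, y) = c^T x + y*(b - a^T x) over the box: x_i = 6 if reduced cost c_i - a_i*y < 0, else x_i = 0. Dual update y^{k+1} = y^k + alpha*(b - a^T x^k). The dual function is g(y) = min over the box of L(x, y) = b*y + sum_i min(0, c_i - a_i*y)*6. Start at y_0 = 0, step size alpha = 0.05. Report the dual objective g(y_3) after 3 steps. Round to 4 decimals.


Dual ascent for LP: min 6*x1 + 2*x2, 5*x1 + 2*x2 = 8, 0 <= x_i <= 6
Step 1: y^k = 0.0, reduced costs: (6.0, 2.0)
  x^k = (0.0, 0.0), subgradient = b - a^T x = 8.0
  y^{k+1} = 0.0 + 0.05*8.0 = 0.4
Step 2: y^k = 0.4, reduced costs: (4.0, 1.2)
  x^k = (0.0, 0.0), subgradient = b - a^T x = 8.0
  y^{k+1} = 0.4 + 0.05*8.0 = 0.8
Step 3: y^k = 0.8, reduced costs: (2.0, 0.4)
  x^k = (0.0, 0.0), subgradient = b - a^T x = 8.0
  y^{k+1} = 0.8 + 0.05*8.0 = 1.2
Dual objective at y_3 = 1.2: reduced costs (0.0, -0.4), box minimizer x = (0.0, 6.0)
g(y_3) = b*y + (c1 - a1*y)*x1 + (c2 - a2*y)*x2 = 8*1.2 + 0.0*0.0 + (-0.4)*6.0 = 9.6 + 0.0 - 2.4 = 7.2


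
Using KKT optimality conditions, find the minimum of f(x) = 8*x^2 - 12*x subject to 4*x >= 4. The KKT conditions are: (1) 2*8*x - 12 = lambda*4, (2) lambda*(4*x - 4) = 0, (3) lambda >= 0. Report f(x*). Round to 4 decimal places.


Step 1: Try lambda = 0 (constraint inactive).
x_unc = 12/(2*8) = 0.75
Check: 4*0.75 = 3.0 < 4 -- violated!
Step 2: Constraint must be active: 4*x = 4
x* = 4/4 = 1.0
lambda = (2*8*1.0 - 12)/4 = 1.0
Step 3: Compute optimal value.
f(x*) = 8*1.0^2 - 12*1.0 = -4.0


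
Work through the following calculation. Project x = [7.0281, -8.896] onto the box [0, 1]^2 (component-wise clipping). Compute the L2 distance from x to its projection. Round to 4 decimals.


Project each component onto [0, 1].
clip(7.0281) = 1.0, clip(-8.896) = 0.0
Projection = [1.0, 0.0]
Squared diffs: [36.338, 79.1388]
Distance = sqrt(115.4768) = 10.746


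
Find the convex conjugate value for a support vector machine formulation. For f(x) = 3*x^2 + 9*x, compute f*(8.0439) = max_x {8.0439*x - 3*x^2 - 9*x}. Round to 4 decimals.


f*(y) = sup_x {y*x - a*x^2 - b*x} = sup_x {(y-b)*x - a*x^2}
FOC: (y - b) - 2a*x = 0 => x* = (y - b)/(2a)
x* = (8.0439 - 9)/(2*3) = -0.1594
f*(8.0439) = (y-b)^2/(4a) = (8.0439 - 9)^2/(4*3)
= 0.9141/12 = 0.0762


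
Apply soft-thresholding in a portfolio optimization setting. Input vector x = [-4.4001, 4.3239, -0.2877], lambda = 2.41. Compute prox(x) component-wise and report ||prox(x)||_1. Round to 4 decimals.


Soft-thresholding with lambda = 2.41:
prox(-4.4001) = sign(-4.4001)*max(|-4.4001| - 2.41, 0) = -1.9901
prox(4.3239) = sign(4.3239)*max(|4.3239| - 2.41, 0) = 1.9139
prox(-0.2877) = sign(-0.2877)*max(|-0.2877| - 2.41, 0) = 0.0
prox(x) = [-1.9901, 1.9139, 0.0]
||prox(x)||_1 = 1.9901 + 1.9139 + 0.0 = 3.904


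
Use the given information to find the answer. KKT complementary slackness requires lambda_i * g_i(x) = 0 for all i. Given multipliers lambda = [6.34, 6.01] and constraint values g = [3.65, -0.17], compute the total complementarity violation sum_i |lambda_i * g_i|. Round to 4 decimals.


KKT complementary slackness check:
lambda_1 * g_1 = 6.34 * 3.65 = 23.141
lambda_2 * g_2 = 6.01 * -0.17 = -1.0217
Total violation = 23.141 + 1.0217 = 24.1627


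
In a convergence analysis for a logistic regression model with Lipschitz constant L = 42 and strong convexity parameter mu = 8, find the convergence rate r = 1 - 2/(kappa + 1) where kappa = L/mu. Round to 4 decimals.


Step 1: Compute the condition number.
kappa = L/mu = 42/8 = 5.25
Step 2: Compute the convergence rate.
r = 1 - 2/(kappa + 1) = 1 - 2*mu/(L + mu) = (L - mu)/(L + mu) = 34/50 = 0.68


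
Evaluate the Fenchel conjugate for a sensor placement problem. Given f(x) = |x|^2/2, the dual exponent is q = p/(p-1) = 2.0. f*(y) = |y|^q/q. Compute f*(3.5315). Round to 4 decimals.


The conjugate exponent q satisfies 1/p + 1/q = 1.
p = 2, so q = 2/(2 - 1) = 2.0
|y|^q = 3.5315^2.0 = 12.4715
f*(3.5315) = 12.4715 / 2.0 = 6.2357


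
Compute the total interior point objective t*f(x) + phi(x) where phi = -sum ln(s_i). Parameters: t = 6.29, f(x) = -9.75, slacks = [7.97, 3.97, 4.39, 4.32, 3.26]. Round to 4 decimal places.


Step 1: Compute log-barrier.
ln values: [2.0757, 1.3788, 1.4793, 1.4633, 1.1817]
phi = -(2.0757 + 1.3788 + 1.4793 + 1.4633 + 1.1817) = -7.5788
Step 2: Compute augmented objective.
t*f(x) = 6.29*-9.75 = -61.3275
Total = -61.3275 - 7.5788 = -68.9063


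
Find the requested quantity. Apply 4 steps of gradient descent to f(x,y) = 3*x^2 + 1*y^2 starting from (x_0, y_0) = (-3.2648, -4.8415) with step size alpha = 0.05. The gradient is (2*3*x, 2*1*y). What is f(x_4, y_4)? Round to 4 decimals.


Gradient descent on f(x,y) = 3*x^2 + 1*y^2.
Starting point: (-3.2648, -4.8415), alpha = 0.05
Step 1: grad_x = 2*3*-3.2648 = -19.5888, grad_y = 2*1*-4.8415 = -9.683
  x_1 = -3.2648 - 0.05*-19.5888 = -2.2854
  y_1 = -4.8415 - 0.05*-9.683 = -4.3574
Step 2: grad_x = 2*3*-2.2854 = -13.7122, grad_y = 2*1*-4.3574 = -8.7147
  x_2 = -2.2854 - 0.05*-13.7122 = -1.5998
  y_2 = -4.3574 - 0.05*-8.7147 = -3.9216
Step 3: grad_x = 2*3*-1.5998 = -9.5985, grad_y = 2*1*-3.9216 = -7.8432
  x_3 = -1.5998 - 0.05*-9.5985 = -1.1198
  y_3 = -3.9216 - 0.05*-7.8432 = -3.5295
Step 4: grad_x = 2*3*-1.1198 = -6.719, grad_y = 2*1*-3.5295 = -7.0589
  x_4 = -1.1198 - 0.05*-6.719 = -0.7839
  y_4 = -3.5295 - 0.05*-7.0589 = -3.1765
f(-0.7839, -3.1765) = 3*(-0.7839)^2 + 1*(-3.1765)^2 = 11.9336


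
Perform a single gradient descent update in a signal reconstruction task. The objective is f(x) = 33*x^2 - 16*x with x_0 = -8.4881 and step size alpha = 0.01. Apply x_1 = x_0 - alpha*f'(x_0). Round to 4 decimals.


We compute the gradient at x_0 and apply the update.
f'(x) = 66*x - 16
f'(-8.4881) = 66*-8.4881 - 16 = -576.2146
x_1 = -8.4881 - 0.01*-576.2146 = -2.726


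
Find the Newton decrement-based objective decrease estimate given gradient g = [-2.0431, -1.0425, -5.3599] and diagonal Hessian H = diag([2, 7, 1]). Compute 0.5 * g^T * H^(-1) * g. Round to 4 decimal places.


Step 1: H is diagonal, so H^(-1) * g = [-1.0216, -0.1489, -5.3599].
Step 2: g^T H^(-1) g = sum_i g_i^2 / H_ii
  = (-2.0431)^2/2 + (-1.0425)^2/7 + (-5.3599)^2/1
  = 2.0871 + 0.1553 + 28.7285 = 30.9709
Step 3: Objective decrease = 0.5 * g^T H^(-1) g = 15.4855


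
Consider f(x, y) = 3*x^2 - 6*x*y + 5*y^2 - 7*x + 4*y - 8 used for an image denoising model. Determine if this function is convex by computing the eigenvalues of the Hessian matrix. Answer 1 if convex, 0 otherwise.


The Hessian of f(x,y) = 3*x^2 - 6*x*y + 5*y^2 - 7*x + 4*y - 8 is:
H = [[6, -6], [-6, 10]]
Trace = 6 + 10 = 16
Determinant = 6*10 - (-6)^2 = 24
Discriminant = (16)^2 - 4*24 = 160.0
Eigenvalues: lambda_1 = 1.6754, lambda_2 = 14.3246
The function is convex.

1


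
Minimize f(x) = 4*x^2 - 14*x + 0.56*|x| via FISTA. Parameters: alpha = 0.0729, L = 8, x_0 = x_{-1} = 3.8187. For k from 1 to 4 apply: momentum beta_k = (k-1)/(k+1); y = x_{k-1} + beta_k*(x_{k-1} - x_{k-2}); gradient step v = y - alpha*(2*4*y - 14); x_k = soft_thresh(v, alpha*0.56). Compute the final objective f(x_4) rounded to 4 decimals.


FISTA on f(x) = 4*x^2 - 14*x + 0.56*|x|
L = 8, alpha = 0.0729
Iteration 1: beta = 0.0, y = 3.8187 + 0.0*(3.8187 - 3.8187) = 3.8187
  grad(y) = 16.5496, v = y - alpha*grad = 2.6122
  prox(v) = soft_thresh(2.6122, 0.0408) = 2.5714
Iteration 2: beta = 0.3333, y = 2.5714 + 0.3333*(2.5714 - 3.8187) = 2.1556
  grad(y) = 3.2452, v = y - alpha*grad = 1.9191
  prox(v) = soft_thresh(1.9191, 0.0408) = 1.8782
Iteration 3: beta = 0.5, y = 1.8782 + 0.5*(1.8782 - 2.5714) = 1.5317
  grad(y) = -1.7466, v = y - alpha*grad = 1.659
  prox(v) = soft_thresh(1.659, 0.0408) = 1.6182
Iteration 4: beta = 0.6, y = 1.6182 + 0.6*(1.6182 - 1.8782) = 1.4621
  grad(y) = -2.3029, v = y - alpha*grad = 1.63
  prox(v) = soft_thresh(1.63, 0.0408) = 1.5892
f(x_4) = 4*1.5892^2 - 14*1.5892 + 0.56*|1.5892| = -11.2566


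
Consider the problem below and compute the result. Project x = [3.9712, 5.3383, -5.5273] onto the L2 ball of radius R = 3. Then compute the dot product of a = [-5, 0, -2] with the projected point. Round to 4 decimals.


Step 1: Compute ||x|| (intermediates to 6 decimals).
||x|| = sqrt(3.9712^2 + 5.3383^2 + (-5.5273)^2) = 8.649793
Step 2: Project.
Since ||x|| > R, scale = R/||x|| = 3/8.649793 = 0.346829, proj(x) = scale * x
proj(x) = [1.377327, 1.851477, -1.917028]
Step 3: Dot product.
a^T * proj(x) = -5*1.377327 + 0*1.851477 - 2*(-1.917028) = -3.0526


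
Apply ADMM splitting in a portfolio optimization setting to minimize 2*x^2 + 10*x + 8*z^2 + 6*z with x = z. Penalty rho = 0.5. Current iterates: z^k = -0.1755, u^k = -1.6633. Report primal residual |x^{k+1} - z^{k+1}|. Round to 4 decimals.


ADMM iteration with rho = 0.5, z^k = -0.1755, u^k = -1.6633
Step 1: x-update.
Minimize 2*x^2 + 10*x + (0.5/2)*(x + 0.1755 - 1.6633)^2
FOC: (2*2 + 0.5)*x = -10 + 0.5*(-0.1755 + 1.6633)
x^{k+1} = -2.0569
Step 2: z-update.
Minimize 8*z^2 + 6*z + (0.5/2)*(-2.0569 - z - 1.6633)^2
FOC: (2*8 + 0.5)*z = -6 + 0.5*(-2.0569 - 1.6633)
z^{k+1} = -0.4764
Step 3: u-update.
u^{k+1} = -1.6633 - 2.0569 + 0.4764 = -3.2438
Step 4: Primal residual = |-2.0569 + 0.4764| = 1.5805


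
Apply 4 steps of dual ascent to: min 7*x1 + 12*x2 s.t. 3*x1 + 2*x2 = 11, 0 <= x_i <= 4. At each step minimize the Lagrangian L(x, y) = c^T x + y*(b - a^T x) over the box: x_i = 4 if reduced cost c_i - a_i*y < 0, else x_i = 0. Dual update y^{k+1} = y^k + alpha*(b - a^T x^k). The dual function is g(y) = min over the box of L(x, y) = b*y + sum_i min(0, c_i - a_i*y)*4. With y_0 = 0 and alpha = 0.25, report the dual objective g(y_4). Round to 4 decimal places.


Dual ascent for LP: min 7*x1 + 12*x2, 3*x1 + 2*x2 = 11, 0 <= x_i <= 4
Step 1: y^k = 0.0, reduced costs: (7.0, 12.0)
  x^k = (0.0, 0.0), subgradient = b - a^T x = 11.0
  y^{k+1} = 0.0 + 0.25*11.0 = 2.75
Step 2: y^k = 2.75, reduced costs: (-1.25, 6.5)
  x^k = (4.0, 0.0), subgradient = b - a^T x = -1.0
  y^{k+1} = 2.75 + 0.25*-1.0 = 2.5
Step 3: y^k = 2.5, reduced costs: (-0.5, 7.0)
  x^k = (4.0, 0.0), subgradient = b - a^T x = -1.0
  y^{k+1} = 2.5 + 0.25*-1.0 = 2.25
Step 4: y^k = 2.25, reduced costs: (0.25, 7.5)
  x^k = (0.0, 0.0), subgradient = b - a^T x = 11.0
  y^{k+1} = 2.25 + 0.25*11.0 = 5.0
Dual objective at y_4 = 5.0: reduced costs (-8.0, 2.0), box minimizer x = (4.0, 0.0)
g(y_4) = b*y + (c1 - a1*y)*x1 + (c2 - a2*y)*x2 = 11*5.0 + (-8.0)*4.0 + 2.0*0.0 = 55.0 - 32.0 + 0.0 = 23.0


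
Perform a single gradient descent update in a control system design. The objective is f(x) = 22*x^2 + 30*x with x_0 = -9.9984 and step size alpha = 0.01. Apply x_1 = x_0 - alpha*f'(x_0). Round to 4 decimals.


We compute the gradient at x_0 and apply the update.
f'(x) = 44*x + 30
f'(-9.9984) = 44*-9.9984 + 30 = -409.9296
x_1 = -9.9984 - 0.01*-409.9296 = -5.8991


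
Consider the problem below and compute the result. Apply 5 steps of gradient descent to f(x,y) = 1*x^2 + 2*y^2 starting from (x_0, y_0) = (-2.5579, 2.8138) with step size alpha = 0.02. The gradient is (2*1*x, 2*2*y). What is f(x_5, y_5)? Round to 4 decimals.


Gradient descent on f(x,y) = 1*x^2 + 2*y^2.
Starting point: (-2.5579, 2.8138), alpha = 0.02
Step 1: grad_x = 2*1*-2.5579 = -5.1158, grad_y = 2*2*2.8138 = 11.2552
  x_1 = -2.5579 - 0.02*-5.1158 = -2.4556
  y_1 = 2.8138 - 0.02*11.2552 = 2.5887
Step 2: grad_x = 2*1*-2.4556 = -4.9112, grad_y = 2*2*2.5887 = 10.3548
  x_2 = -2.4556 - 0.02*-4.9112 = -2.3574
  y_2 = 2.5887 - 0.02*10.3548 = 2.3816
Step 3: grad_x = 2*1*-2.3574 = -4.7147, grad_y = 2*2*2.3816 = 9.5264
  x_3 = -2.3574 - 0.02*-4.7147 = -2.2631
  y_3 = 2.3816 - 0.02*9.5264 = 2.1911
Step 4: grad_x = 2*1*-2.2631 = -4.5261, grad_y = 2*2*2.1911 = 8.7643
  x_4 = -2.2631 - 0.02*-4.5261 = -2.1725
  y_4 = 2.1911 - 0.02*8.7643 = 2.0158
Step 5: grad_x = 2*1*-2.1725 = -4.3451, grad_y = 2*2*2.0158 = 8.0631
  x_5 = -2.1725 - 0.02*-4.3451 = -2.0856
  y_5 = 2.0158 - 0.02*8.0631 = 1.8545
f(-2.0856, 1.8545) = 1*(-2.0856)^2 + 2*1.8545^2 = 11.2284


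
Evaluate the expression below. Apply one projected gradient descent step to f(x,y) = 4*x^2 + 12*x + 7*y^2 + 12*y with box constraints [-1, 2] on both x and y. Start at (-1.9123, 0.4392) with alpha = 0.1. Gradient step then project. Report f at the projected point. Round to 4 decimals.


Step 1: Compute gradient at (-1.9123, 0.4392).
grad_x = 2*4*-1.9123 + 12 = -3.2984
grad_y = 2*7*0.4392 + 12 = 18.1488
Step 2: Gradient step.
x_raw = -1.9123 - 0.1*-3.2984 = -1.5825
y_raw = 0.4392 - 0.1*18.1488 = -1.3757
Step 3: Project onto [-1, 2].
x_proj = clip(-1.5825) = -1.0
y_proj = clip(-1.3757) = -1.0
Step 4: Evaluate f.
f(-1.0, -1.0) = -13.0


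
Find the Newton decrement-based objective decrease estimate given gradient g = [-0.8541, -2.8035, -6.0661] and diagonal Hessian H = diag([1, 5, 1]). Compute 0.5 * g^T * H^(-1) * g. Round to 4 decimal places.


Step 1: H is diagonal, so H^(-1) * g = [-0.8541, -0.5607, -6.0661].
Step 2: g^T H^(-1) g = sum_i g_i^2 / H_ii
  = (-0.8541)^2/1 + (-2.8035)^2/5 + (-6.0661)^2/1
  = 0.7295 + 1.5719 + 36.7976 = 39.099
Step 3: Objective decrease = 0.5 * g^T H^(-1) g = 19.5495


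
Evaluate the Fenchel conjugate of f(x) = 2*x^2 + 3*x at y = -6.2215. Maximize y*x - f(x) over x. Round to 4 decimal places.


f*(y) = sup_x {y*x - a*x^2 - b*x} = sup_x {(y-b)*x - a*x^2}
FOC: (y - b) - 2a*x = 0 => x* = (y - b)/(2a)
x* = (-6.2215 - 3)/(2*2) = -2.3054
f*(-6.2215) = (y-b)^2/(4a) = (-6.2215 - 3)^2/(4*2)
= 85.0361/8 = 10.6295


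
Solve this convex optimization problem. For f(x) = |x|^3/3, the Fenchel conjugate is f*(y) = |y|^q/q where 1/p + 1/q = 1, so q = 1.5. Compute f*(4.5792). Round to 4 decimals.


The conjugate exponent q satisfies 1/p + 1/q = 1.
p = 3, so q = 3/(3 - 1) = 1.5
|y|^q = 4.5792^1.5 = 9.7991
f*(4.5792) = 9.7991 / 1.5 = 6.5327


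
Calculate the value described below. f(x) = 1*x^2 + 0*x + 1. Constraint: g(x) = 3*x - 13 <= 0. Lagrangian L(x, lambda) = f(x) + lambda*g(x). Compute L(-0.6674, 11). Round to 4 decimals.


Step 1: Evaluate f(x).
f(-0.6674) = 1*(-0.6674)^2 + 0*(-0.6674) + 1 = 1.4454
Step 2: Evaluate g(x).
g(-0.6674) = 3*-0.6674 - 13 = -15.0022
Step 3: Compute Lagrangian.
L = 1.4454 + 11*-15.0022 = -163.5788


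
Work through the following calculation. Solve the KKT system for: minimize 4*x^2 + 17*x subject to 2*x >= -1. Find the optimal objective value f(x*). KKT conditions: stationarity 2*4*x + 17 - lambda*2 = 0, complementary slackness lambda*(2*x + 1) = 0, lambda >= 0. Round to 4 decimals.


Step 1: Try lambda = 0 (constraint inactive).
x_unc = -17/(2*4) = -2.125
Check: 2*-2.125 = -4.25 < -1 -- violated!
Step 2: Constraint must be active: 2*x = -1
x* = -1/2 = -0.5
lambda = (2*4*(-0.5) + 17)/2 = 6.5
Step 3: Compute optimal value.
f(x*) = 4*(-0.5)^2 + 17*(-0.5) = -7.5


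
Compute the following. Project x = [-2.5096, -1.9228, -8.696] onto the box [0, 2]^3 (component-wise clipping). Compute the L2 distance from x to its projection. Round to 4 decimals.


Project each component onto [0, 2].
clip(-2.5096) = 0.0, clip(-1.9228) = 0.0, clip(-8.696) = 0.0
Projection = [0.0, 0.0, 0.0]
Squared diffs: [6.2981, 3.6972, 75.6204]
Distance = sqrt(85.6157) = 9.2529


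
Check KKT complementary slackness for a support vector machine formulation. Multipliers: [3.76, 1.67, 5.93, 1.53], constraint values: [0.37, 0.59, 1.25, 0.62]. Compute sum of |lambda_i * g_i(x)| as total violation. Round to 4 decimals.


KKT complementary slackness check:
lambda_1 * g_1 = 3.76 * 0.37 = 1.3912
lambda_2 * g_2 = 1.67 * 0.59 = 0.9853
lambda_3 * g_3 = 5.93 * 1.25 = 7.4125
lambda_4 * g_4 = 1.53 * 0.62 = 0.9486
Total violation = 1.3912 + 0.9853 + 7.4125 + 0.9486 = 10.7376


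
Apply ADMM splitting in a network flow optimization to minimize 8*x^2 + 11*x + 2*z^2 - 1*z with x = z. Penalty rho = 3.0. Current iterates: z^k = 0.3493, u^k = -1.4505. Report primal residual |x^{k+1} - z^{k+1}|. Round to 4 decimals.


ADMM iteration with rho = 3.0, z^k = 0.3493, u^k = -1.4505
Step 1: x-update.
Minimize 8*x^2 + 11*x + (3.0/2)*(x - 0.3493 - 1.4505)^2
FOC: (2*8 + 3.0)*x = -11 + 3.0*(0.3493 + 1.4505)
x^{k+1} = -0.2948
Step 2: z-update.
Minimize 2*z^2 - 1*z + (3.0/2)*(-0.2948 - z - 1.4505)^2
FOC: (2*2 + 3.0)*z = 1 + 3.0*(-0.2948 - 1.4505)
z^{k+1} = -0.6051
Step 3: u-update.
u^{k+1} = -1.4505 - 0.2948 + 0.6051 = -1.1402
Step 4: Primal residual = |-0.2948 + 0.6051| = 0.3103
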